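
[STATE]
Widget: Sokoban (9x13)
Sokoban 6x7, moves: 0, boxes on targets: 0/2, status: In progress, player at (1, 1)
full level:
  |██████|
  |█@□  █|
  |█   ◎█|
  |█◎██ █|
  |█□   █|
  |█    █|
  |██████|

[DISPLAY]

██████   
█@□  █   
█   ◎█   
█◎██ █   
█□   █   
█    █   
██████   
Moves: 0 
         
         
         
         
         


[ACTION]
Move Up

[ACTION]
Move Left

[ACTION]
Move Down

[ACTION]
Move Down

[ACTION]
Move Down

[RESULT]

██████   
█ □  █   
█   ◎█   
█◎██ █   
█@   █   
█□   █   
██████   
Moves: 3 
         
         
         
         
         


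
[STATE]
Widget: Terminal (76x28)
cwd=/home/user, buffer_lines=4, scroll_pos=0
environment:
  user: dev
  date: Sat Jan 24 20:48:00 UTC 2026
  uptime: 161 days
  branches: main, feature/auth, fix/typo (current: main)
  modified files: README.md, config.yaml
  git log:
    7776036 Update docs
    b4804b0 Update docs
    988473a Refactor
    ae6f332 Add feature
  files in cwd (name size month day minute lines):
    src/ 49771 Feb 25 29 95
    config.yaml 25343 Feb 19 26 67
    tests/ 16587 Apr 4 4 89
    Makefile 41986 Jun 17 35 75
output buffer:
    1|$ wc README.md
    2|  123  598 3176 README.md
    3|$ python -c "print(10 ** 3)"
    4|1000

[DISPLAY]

$ wc README.md                                                              
  123  598 3176 README.md                                                   
$ python -c "print(10 ** 3)"                                                
1000                                                                        
$ █                                                                         
                                                                            
                                                                            
                                                                            
                                                                            
                                                                            
                                                                            
                                                                            
                                                                            
                                                                            
                                                                            
                                                                            
                                                                            
                                                                            
                                                                            
                                                                            
                                                                            
                                                                            
                                                                            
                                                                            
                                                                            
                                                                            
                                                                            
                                                                            


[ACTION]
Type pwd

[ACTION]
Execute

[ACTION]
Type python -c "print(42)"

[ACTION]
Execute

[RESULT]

$ wc README.md                                                              
  123  598 3176 README.md                                                   
$ python -c "print(10 ** 3)"                                                
1000                                                                        
$ pwd                                                                       
/home/user                                                                  
$ python -c "print(42)"                                                     
42                                                                          
$ █                                                                         
                                                                            
                                                                            
                                                                            
                                                                            
                                                                            
                                                                            
                                                                            
                                                                            
                                                                            
                                                                            
                                                                            
                                                                            
                                                                            
                                                                            
                                                                            
                                                                            
                                                                            
                                                                            
                                                                            


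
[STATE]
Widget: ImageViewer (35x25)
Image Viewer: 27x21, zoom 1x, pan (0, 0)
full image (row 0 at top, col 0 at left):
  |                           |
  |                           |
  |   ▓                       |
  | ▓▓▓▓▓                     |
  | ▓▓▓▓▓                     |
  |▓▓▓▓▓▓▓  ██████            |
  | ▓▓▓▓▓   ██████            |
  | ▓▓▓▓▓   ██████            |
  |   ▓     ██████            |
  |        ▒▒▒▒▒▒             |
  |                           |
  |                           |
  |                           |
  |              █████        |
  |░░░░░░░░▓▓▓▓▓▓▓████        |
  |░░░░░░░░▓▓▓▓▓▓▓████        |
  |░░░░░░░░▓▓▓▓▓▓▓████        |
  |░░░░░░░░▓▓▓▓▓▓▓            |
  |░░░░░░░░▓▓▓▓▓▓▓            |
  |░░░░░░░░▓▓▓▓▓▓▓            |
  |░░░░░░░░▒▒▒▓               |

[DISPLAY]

                                   
                                   
   ▓                               
 ▓▓▓▓▓                             
 ▓▓▓▓▓                             
▓▓▓▓▓▓▓  ██████                    
 ▓▓▓▓▓   ██████                    
 ▓▓▓▓▓   ██████                    
   ▓     ██████                    
        ▒▒▒▒▒▒                     
                                   
                                   
                                   
              █████                
░░░░░░░░▓▓▓▓▓▓▓████                
░░░░░░░░▓▓▓▓▓▓▓████                
░░░░░░░░▓▓▓▓▓▓▓████                
░░░░░░░░▓▓▓▓▓▓▓                    
░░░░░░░░▓▓▓▓▓▓▓                    
░░░░░░░░▓▓▓▓▓▓▓                    
░░░░░░░░▒▒▒▓                       
                                   
                                   
                                   
                                   


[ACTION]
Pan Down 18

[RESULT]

░░░░░░░░▓▓▓▓▓▓▓                    
░░░░░░░░▓▓▓▓▓▓▓                    
░░░░░░░░▒▒▒▓                       
                                   
                                   
                                   
                                   
                                   
                                   
                                   
                                   
                                   
                                   
                                   
                                   
                                   
                                   
                                   
                                   
                                   
                                   
                                   
                                   
                                   
                                   


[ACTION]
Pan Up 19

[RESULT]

                                   
                                   
   ▓                               
 ▓▓▓▓▓                             
 ▓▓▓▓▓                             
▓▓▓▓▓▓▓  ██████                    
 ▓▓▓▓▓   ██████                    
 ▓▓▓▓▓   ██████                    
   ▓     ██████                    
        ▒▒▒▒▒▒                     
                                   
                                   
                                   
              █████                
░░░░░░░░▓▓▓▓▓▓▓████                
░░░░░░░░▓▓▓▓▓▓▓████                
░░░░░░░░▓▓▓▓▓▓▓████                
░░░░░░░░▓▓▓▓▓▓▓                    
░░░░░░░░▓▓▓▓▓▓▓                    
░░░░░░░░▓▓▓▓▓▓▓                    
░░░░░░░░▒▒▒▓                       
                                   
                                   
                                   
                                   


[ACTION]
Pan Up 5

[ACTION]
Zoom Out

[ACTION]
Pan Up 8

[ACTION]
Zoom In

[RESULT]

                                   
                                   
                                   
                                   
      ▓▓                           
      ▓▓                           
  ▓▓▓▓▓▓▓▓▓▓                       
  ▓▓▓▓▓▓▓▓▓▓                       
  ▓▓▓▓▓▓▓▓▓▓                       
  ▓▓▓▓▓▓▓▓▓▓                       
▓▓▓▓▓▓▓▓▓▓▓▓▓▓    ████████████     
▓▓▓▓▓▓▓▓▓▓▓▓▓▓    ████████████     
  ▓▓▓▓▓▓▓▓▓▓      ████████████     
  ▓▓▓▓▓▓▓▓▓▓      ████████████     
  ▓▓▓▓▓▓▓▓▓▓      ████████████     
  ▓▓▓▓▓▓▓▓▓▓      ████████████     
      ▓▓          ████████████     
      ▓▓          ████████████     
                ▒▒▒▒▒▒▒▒▒▒▒▒       
                ▒▒▒▒▒▒▒▒▒▒▒▒       
                                   
                                   
                                   
                                   
                                   


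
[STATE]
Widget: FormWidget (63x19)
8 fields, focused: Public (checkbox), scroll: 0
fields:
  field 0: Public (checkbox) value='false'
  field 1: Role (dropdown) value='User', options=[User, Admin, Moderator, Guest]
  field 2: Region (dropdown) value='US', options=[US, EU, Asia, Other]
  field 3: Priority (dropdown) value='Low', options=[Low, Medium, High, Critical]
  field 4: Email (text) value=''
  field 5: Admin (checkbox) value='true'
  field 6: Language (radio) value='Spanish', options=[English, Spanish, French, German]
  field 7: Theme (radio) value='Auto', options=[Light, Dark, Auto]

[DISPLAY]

> Public:     [ ]                                              
  Role:       [User                                          ▼]
  Region:     [US                                            ▼]
  Priority:   [Low                                           ▼]
  Email:      [                                               ]
  Admin:      [x]                                              
  Language:   ( ) English  (●) Spanish  ( ) French  ( ) German 
  Theme:      ( ) Light  ( ) Dark  (●) Auto                    
                                                               
                                                               
                                                               
                                                               
                                                               
                                                               
                                                               
                                                               
                                                               
                                                               
                                                               


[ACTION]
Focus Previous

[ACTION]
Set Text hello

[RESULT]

  Public:     [ ]                                              
  Role:       [User                                          ▼]
  Region:     [US                                            ▼]
  Priority:   [Low                                           ▼]
  Email:      [                                               ]
  Admin:      [x]                                              
  Language:   ( ) English  (●) Spanish  ( ) French  ( ) German 
> Theme:      ( ) Light  ( ) Dark  (●) Auto                    
                                                               
                                                               
                                                               
                                                               
                                                               
                                                               
                                                               
                                                               
                                                               
                                                               
                                                               


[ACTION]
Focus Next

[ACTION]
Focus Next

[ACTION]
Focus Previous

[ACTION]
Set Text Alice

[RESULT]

> Public:     [ ]                                              
  Role:       [User                                          ▼]
  Region:     [US                                            ▼]
  Priority:   [Low                                           ▼]
  Email:      [                                               ]
  Admin:      [x]                                              
  Language:   ( ) English  (●) Spanish  ( ) French  ( ) German 
  Theme:      ( ) Light  ( ) Dark  (●) Auto                    
                                                               
                                                               
                                                               
                                                               
                                                               
                                                               
                                                               
                                                               
                                                               
                                                               
                                                               


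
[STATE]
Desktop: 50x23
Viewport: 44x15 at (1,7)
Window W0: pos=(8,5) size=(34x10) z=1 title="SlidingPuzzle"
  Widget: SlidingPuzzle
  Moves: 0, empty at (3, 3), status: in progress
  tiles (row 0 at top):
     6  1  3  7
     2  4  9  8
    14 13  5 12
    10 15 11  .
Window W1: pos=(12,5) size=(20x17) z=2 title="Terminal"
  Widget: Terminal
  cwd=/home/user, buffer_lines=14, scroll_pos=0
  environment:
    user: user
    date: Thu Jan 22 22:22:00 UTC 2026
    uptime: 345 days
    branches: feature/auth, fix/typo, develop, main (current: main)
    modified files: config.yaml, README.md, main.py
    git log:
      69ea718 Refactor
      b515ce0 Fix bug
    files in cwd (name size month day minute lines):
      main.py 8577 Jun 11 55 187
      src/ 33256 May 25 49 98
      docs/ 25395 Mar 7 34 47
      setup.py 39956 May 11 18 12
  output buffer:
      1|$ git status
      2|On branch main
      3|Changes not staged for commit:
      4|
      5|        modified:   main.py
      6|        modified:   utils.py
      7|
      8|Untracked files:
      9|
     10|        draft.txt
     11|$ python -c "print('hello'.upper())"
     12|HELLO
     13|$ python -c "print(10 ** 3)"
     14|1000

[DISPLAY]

       ┠───┠──────────────────┨─────────┨   
       ┃┌──┃$ git status      ┃         ┃   
       ┃│  ┃On branch main    ┃         ┃   
       ┃├──┃Changes not staged┃         ┃   
       ┃│  ┃                  ┃         ┃   
       ┃├──┃        modified: ┃         ┃   
       ┃│ 1┃        modified: ┃         ┃   
       ┗━━━┃                  ┃━━━━━━━━━┛   
           ┃Untracked files:  ┃             
           ┃                  ┃             
           ┃        draft.txt ┃             
           ┃$ python -c "print┃             
           ┃HELLO             ┃             
           ┃$ python -c "print┃             
           ┗━━━━━━━━━━━━━━━━━━┛             


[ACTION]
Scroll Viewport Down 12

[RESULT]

       ┃┌──┃$ git status      ┃         ┃   
       ┃│  ┃On branch main    ┃         ┃   
       ┃├──┃Changes not staged┃         ┃   
       ┃│  ┃                  ┃         ┃   
       ┃├──┃        modified: ┃         ┃   
       ┃│ 1┃        modified: ┃         ┃   
       ┗━━━┃                  ┃━━━━━━━━━┛   
           ┃Untracked files:  ┃             
           ┃                  ┃             
           ┃        draft.txt ┃             
           ┃$ python -c "print┃             
           ┃HELLO             ┃             
           ┃$ python -c "print┃             
           ┗━━━━━━━━━━━━━━━━━━┛             
                                            


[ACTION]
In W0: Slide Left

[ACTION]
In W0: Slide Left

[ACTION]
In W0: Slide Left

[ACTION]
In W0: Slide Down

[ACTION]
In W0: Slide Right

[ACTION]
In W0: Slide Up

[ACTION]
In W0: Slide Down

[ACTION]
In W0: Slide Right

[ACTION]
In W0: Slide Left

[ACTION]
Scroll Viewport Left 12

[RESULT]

        ┃┌──┃$ git status      ┃         ┃  
        ┃│  ┃On branch main    ┃         ┃  
        ┃├──┃Changes not staged┃         ┃  
        ┃│  ┃                  ┃         ┃  
        ┃├──┃        modified: ┃         ┃  
        ┃│ 1┃        modified: ┃         ┃  
        ┗━━━┃                  ┃━━━━━━━━━┛  
            ┃Untracked files:  ┃            
            ┃                  ┃            
            ┃        draft.txt ┃            
            ┃$ python -c "print┃            
            ┃HELLO             ┃            
            ┃$ python -c "print┃            
            ┗━━━━━━━━━━━━━━━━━━┛            
                                            


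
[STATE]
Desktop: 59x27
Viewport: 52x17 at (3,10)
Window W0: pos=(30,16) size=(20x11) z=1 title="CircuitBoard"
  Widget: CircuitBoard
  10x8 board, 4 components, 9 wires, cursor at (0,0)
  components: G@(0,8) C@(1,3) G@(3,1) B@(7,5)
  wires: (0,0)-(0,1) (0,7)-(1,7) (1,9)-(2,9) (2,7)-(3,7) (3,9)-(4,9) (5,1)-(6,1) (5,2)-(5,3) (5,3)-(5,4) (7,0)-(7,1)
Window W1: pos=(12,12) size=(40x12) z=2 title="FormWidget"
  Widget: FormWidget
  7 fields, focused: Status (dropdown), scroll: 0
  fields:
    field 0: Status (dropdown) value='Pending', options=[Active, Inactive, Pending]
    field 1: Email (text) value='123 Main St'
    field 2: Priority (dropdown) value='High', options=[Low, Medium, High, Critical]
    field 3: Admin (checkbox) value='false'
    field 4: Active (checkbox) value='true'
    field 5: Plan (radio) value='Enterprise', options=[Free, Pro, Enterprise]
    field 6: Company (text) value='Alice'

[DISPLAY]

                                                    
                                                    
         ┏━━━━━━━━━━━━━━━━━━━━━━━━━━━━━━━━━━━━━━┓   
         ┃ FormWidget                           ┃   
         ┠──────────────────────────────────────┨   
         ┃> Status:     [Pending              ▼]┃   
         ┃  Email:      [123 Main St           ]┃   
         ┃  Priority:   [High                 ▼]┃   
         ┃  Admin:      [ ]                     ┃   
         ┃  Active:     [x]                     ┃   
         ┃  Plan:       ( ) Free  ( ) Pro  (●) E┃   
         ┃  Company:    [Alice                 ]┃   
         ┃                                      ┃   
         ┗━━━━━━━━━━━━━━━━━━━━━━━━━━━━━━━━━━━━━━┛   
                           ┃2                 ┃     
                           ┃                  ┃     
                           ┗━━━━━━━━━━━━━━━━━━┛     


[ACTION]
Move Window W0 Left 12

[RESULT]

                                                    
                                                    
         ┏━━━━━━━━━━━━━━━━━━━━━━━━━━━━━━━━━━━━━━┓   
         ┃ FormWidget                           ┃   
         ┠──────────────────────────────────────┨   
         ┃> Status:     [Pending              ▼]┃   
         ┃  Email:      [123 Main St           ]┃   
         ┃  Priority:   [High                 ▼]┃   
         ┃  Admin:      [ ]                     ┃   
         ┃  Active:     [x]                     ┃   
         ┃  Plan:       ( ) Free  ( ) Pro  (●) E┃   
         ┃  Company:    [Alice                 ]┃   
         ┃                                      ┃   
         ┗━━━━━━━━━━━━━━━━━━━━━━━━━━━━━━━━━━━━━━┛   
               ┃2                 ┃                 
               ┃                  ┃                 
               ┗━━━━━━━━━━━━━━━━━━┛                 


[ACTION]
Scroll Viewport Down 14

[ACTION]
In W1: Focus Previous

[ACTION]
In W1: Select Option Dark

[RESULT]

                                                    
                                                    
         ┏━━━━━━━━━━━━━━━━━━━━━━━━━━━━━━━━━━━━━━┓   
         ┃ FormWidget                           ┃   
         ┠──────────────────────────────────────┨   
         ┃  Status:     [Pending              ▼]┃   
         ┃  Email:      [123 Main St           ]┃   
         ┃  Priority:   [High                 ▼]┃   
         ┃  Admin:      [ ]                     ┃   
         ┃  Active:     [x]                     ┃   
         ┃  Plan:       ( ) Free  ( ) Pro  (●) E┃   
         ┃> Company:    [Alice                 ]┃   
         ┃                                      ┃   
         ┗━━━━━━━━━━━━━━━━━━━━━━━━━━━━━━━━━━━━━━┛   
               ┃2                 ┃                 
               ┃                  ┃                 
               ┗━━━━━━━━━━━━━━━━━━┛                 


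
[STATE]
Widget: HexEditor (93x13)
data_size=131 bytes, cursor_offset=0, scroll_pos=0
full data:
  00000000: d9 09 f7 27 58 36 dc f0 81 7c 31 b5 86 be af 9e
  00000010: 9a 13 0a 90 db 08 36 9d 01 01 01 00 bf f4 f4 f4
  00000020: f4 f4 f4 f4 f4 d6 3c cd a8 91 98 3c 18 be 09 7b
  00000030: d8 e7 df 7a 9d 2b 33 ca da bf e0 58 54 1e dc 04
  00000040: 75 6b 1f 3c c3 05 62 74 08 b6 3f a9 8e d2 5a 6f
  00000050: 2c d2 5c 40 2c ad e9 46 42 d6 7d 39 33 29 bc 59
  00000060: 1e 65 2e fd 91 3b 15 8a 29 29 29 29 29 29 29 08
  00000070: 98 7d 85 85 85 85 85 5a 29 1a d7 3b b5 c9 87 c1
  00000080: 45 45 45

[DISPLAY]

00000000  D9 09 f7 27 58 36 dc f0  81 7c 31 b5 86 be af 9e  |...'X6...|1.....|               
00000010  9a 13 0a 90 db 08 36 9d  01 01 01 00 bf f4 f4 f4  |......6.........|               
00000020  f4 f4 f4 f4 f4 d6 3c cd  a8 91 98 3c 18 be 09 7b  |......<....<...{|               
00000030  d8 e7 df 7a 9d 2b 33 ca  da bf e0 58 54 1e dc 04  |...z.+3....XT...|               
00000040  75 6b 1f 3c c3 05 62 74  08 b6 3f a9 8e d2 5a 6f  |uk.<..bt..?...Zo|               
00000050  2c d2 5c 40 2c ad e9 46  42 d6 7d 39 33 29 bc 59  |,.\@,..FB.}93).Y|               
00000060  1e 65 2e fd 91 3b 15 8a  29 29 29 29 29 29 29 08  |.e...;..))))))).|               
00000070  98 7d 85 85 85 85 85 5a  29 1a d7 3b b5 c9 87 c1  |.}.....Z)..;....|               
00000080  45 45 45                                          |EEE             |               
                                                                                             
                                                                                             
                                                                                             
                                                                                             


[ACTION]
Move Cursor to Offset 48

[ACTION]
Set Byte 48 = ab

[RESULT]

00000000  d9 09 f7 27 58 36 dc f0  81 7c 31 b5 86 be af 9e  |...'X6...|1.....|               
00000010  9a 13 0a 90 db 08 36 9d  01 01 01 00 bf f4 f4 f4  |......6.........|               
00000020  f4 f4 f4 f4 f4 d6 3c cd  a8 91 98 3c 18 be 09 7b  |......<....<...{|               
00000030  AB e7 df 7a 9d 2b 33 ca  da bf e0 58 54 1e dc 04  |...z.+3....XT...|               
00000040  75 6b 1f 3c c3 05 62 74  08 b6 3f a9 8e d2 5a 6f  |uk.<..bt..?...Zo|               
00000050  2c d2 5c 40 2c ad e9 46  42 d6 7d 39 33 29 bc 59  |,.\@,..FB.}93).Y|               
00000060  1e 65 2e fd 91 3b 15 8a  29 29 29 29 29 29 29 08  |.e...;..))))))).|               
00000070  98 7d 85 85 85 85 85 5a  29 1a d7 3b b5 c9 87 c1  |.}.....Z)..;....|               
00000080  45 45 45                                          |EEE             |               
                                                                                             
                                                                                             
                                                                                             
                                                                                             


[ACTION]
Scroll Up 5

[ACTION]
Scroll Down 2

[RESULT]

00000020  f4 f4 f4 f4 f4 d6 3c cd  a8 91 98 3c 18 be 09 7b  |......<....<...{|               
00000030  AB e7 df 7a 9d 2b 33 ca  da bf e0 58 54 1e dc 04  |...z.+3....XT...|               
00000040  75 6b 1f 3c c3 05 62 74  08 b6 3f a9 8e d2 5a 6f  |uk.<..bt..?...Zo|               
00000050  2c d2 5c 40 2c ad e9 46  42 d6 7d 39 33 29 bc 59  |,.\@,..FB.}93).Y|               
00000060  1e 65 2e fd 91 3b 15 8a  29 29 29 29 29 29 29 08  |.e...;..))))))).|               
00000070  98 7d 85 85 85 85 85 5a  29 1a d7 3b b5 c9 87 c1  |.}.....Z)..;....|               
00000080  45 45 45                                          |EEE             |               
                                                                                             
                                                                                             
                                                                                             
                                                                                             
                                                                                             
                                                                                             


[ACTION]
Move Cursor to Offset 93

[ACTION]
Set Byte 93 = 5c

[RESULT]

00000020  f4 f4 f4 f4 f4 d6 3c cd  a8 91 98 3c 18 be 09 7b  |......<....<...{|               
00000030  ab e7 df 7a 9d 2b 33 ca  da bf e0 58 54 1e dc 04  |...z.+3....XT...|               
00000040  75 6b 1f 3c c3 05 62 74  08 b6 3f a9 8e d2 5a 6f  |uk.<..bt..?...Zo|               
00000050  2c d2 5c 40 2c ad e9 46  42 d6 7d 39 33 5C bc 59  |,.\@,..FB.}93\.Y|               
00000060  1e 65 2e fd 91 3b 15 8a  29 29 29 29 29 29 29 08  |.e...;..))))))).|               
00000070  98 7d 85 85 85 85 85 5a  29 1a d7 3b b5 c9 87 c1  |.}.....Z)..;....|               
00000080  45 45 45                                          |EEE             |               
                                                                                             
                                                                                             
                                                                                             
                                                                                             
                                                                                             
                                                                                             


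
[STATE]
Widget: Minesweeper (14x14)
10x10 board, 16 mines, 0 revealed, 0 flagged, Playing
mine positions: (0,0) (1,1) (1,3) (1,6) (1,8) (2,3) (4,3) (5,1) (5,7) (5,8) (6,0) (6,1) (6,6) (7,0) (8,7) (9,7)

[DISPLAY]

■■■■■■■■■■    
■■■■■■■■■■    
■■■■■■■■■■    
■■■■■■■■■■    
■■■■■■■■■■    
■■■■■■■■■■    
■■■■■■■■■■    
■■■■■■■■■■    
■■■■■■■■■■    
■■■■■■■■■■    
              
              
              
              


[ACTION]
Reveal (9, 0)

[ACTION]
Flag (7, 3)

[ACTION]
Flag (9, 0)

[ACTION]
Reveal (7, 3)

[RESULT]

■■■■■■■■■■    
■■■■■■■■■■    
■■■■■■■■■■    
■■■■■■■■■■    
■■■■■■■■■■    
■■3111■■■■    
■■2  1■■■■    
■31  12■■■    
11    2■■■    
      2■■■    
              
              
              
              


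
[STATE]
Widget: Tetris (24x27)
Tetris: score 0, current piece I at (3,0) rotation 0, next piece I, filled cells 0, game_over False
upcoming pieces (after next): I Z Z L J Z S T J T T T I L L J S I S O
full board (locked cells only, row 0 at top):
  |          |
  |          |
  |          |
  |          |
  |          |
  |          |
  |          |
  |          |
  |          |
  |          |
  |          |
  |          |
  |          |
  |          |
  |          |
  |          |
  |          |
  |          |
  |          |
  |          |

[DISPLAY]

   ████   │Next:        
          │████         
          │             
          │             
          │             
          │             
          │Score:       
          │0            
          │             
          │             
          │             
          │             
          │             
          │             
          │             
          │             
          │             
          │             
          │             
          │             
          │             
          │             
          │             
          │             
          │             
          │             
          │             


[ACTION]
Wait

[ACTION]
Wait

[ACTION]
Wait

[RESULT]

          │Next:        
          │████         
          │             
   ████   │             
          │             
          │             
          │Score:       
          │0            
          │             
          │             
          │             
          │             
          │             
          │             
          │             
          │             
          │             
          │             
          │             
          │             
          │             
          │             
          │             
          │             
          │             
          │             
          │             


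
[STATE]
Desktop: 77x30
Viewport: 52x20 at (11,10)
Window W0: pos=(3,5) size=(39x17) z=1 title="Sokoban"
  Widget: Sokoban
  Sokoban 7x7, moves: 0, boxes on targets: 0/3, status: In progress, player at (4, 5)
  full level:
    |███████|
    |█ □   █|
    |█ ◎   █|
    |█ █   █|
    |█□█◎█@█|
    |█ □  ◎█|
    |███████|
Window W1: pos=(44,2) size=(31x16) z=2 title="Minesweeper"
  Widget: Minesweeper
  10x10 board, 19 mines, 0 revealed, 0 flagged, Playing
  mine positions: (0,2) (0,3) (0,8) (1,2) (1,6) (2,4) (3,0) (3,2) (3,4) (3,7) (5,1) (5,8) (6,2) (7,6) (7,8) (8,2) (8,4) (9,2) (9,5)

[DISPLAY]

                              ┃  ┃■■■■■■■■■■        
                              ┃  ┃■■■■■■■■■■        
                              ┃  ┃■■■■■■■■■■        
                              ┃  ┃■■■■■■■■■■        
                              ┃  ┃■■■■■■■■■■        
0  0/3                        ┃  ┃                  
                              ┃  ┃                  
                              ┃  ┗━━━━━━━━━━━━━━━━━━
                              ┃                     
                              ┃                     
                              ┃                     
━━━━━━━━━━━━━━━━━━━━━━━━━━━━━━┛                     
                                                    
                                                    
                                                    
                                                    
                                                    
                                                    
                                                    
                                                    


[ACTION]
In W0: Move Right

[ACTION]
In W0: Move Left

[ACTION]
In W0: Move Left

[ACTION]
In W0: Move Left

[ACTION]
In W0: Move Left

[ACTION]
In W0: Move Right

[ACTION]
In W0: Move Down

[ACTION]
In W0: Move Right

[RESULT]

                              ┃  ┃■■■■■■■■■■        
                              ┃  ┃■■■■■■■■■■        
                              ┃  ┃■■■■■■■■■■        
                              ┃  ┃■■■■■■■■■■        
                              ┃  ┃■■■■■■■■■■        
1  0/3                        ┃  ┃                  
                              ┃  ┃                  
                              ┃  ┗━━━━━━━━━━━━━━━━━━
                              ┃                     
                              ┃                     
                              ┃                     
━━━━━━━━━━━━━━━━━━━━━━━━━━━━━━┛                     
                                                    
                                                    
                                                    
                                                    
                                                    
                                                    
                                                    
                                                    


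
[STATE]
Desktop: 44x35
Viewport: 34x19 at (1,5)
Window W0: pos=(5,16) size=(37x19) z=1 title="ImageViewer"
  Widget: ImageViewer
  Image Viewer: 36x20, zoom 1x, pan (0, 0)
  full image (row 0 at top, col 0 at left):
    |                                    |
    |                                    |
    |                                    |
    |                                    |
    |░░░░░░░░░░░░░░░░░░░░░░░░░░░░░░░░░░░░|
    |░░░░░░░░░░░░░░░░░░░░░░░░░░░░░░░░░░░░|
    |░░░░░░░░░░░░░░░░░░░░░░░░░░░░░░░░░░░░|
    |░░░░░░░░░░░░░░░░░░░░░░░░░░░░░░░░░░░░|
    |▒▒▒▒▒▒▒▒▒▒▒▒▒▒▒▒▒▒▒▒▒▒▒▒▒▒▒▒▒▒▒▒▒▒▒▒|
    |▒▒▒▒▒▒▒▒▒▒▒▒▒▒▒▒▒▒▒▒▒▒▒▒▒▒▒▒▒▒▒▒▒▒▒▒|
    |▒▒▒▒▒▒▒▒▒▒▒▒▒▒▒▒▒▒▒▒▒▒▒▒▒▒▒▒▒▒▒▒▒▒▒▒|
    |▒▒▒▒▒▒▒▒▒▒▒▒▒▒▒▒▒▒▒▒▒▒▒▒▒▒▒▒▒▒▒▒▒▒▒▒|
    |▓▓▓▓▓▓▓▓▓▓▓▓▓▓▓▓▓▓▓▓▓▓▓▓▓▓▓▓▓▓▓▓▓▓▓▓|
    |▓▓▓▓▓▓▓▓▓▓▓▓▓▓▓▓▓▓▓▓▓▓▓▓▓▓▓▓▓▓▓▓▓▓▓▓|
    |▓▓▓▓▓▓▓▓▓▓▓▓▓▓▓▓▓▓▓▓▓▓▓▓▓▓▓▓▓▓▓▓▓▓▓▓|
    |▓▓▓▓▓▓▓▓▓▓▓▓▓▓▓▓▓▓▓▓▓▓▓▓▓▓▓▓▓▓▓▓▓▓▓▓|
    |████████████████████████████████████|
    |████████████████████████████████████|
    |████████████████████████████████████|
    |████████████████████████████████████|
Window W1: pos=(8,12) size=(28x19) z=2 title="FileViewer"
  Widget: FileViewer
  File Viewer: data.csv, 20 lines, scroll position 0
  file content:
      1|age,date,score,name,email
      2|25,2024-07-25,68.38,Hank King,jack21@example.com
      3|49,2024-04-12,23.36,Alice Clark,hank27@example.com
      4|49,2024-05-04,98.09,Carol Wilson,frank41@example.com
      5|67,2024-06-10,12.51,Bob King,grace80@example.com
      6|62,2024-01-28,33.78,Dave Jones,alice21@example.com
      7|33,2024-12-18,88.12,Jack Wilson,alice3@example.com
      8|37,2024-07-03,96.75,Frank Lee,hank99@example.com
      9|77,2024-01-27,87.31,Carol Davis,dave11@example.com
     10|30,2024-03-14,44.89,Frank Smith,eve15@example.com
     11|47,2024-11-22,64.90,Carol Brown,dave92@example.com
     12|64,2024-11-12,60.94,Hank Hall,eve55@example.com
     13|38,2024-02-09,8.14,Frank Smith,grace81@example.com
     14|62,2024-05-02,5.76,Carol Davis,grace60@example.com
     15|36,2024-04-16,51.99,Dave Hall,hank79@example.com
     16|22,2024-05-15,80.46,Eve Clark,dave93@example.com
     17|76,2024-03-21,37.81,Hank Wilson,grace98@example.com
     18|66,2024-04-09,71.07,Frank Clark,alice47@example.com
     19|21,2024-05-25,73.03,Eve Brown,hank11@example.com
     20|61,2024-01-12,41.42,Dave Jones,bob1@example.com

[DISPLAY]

                                  
                                  
                                  
                                  
                                  
                                  
                                  
       ┏━━━━━━━━━━━━━━━━━━━━━━━━━━
       ┃ FileViewer               
       ┠──────────────────────────
       ┃age,date,score,name,email▲
    ┏━━┃25,2024-07-25,68.38,Hank █
    ┃ I┃49,2024-04-12,23.36,Alice░
    ┠──┃49,2024-05-04,98.09,Carol░
    ┃  ┃67,2024-06-10,12.51,Bob K░
    ┃  ┃62,2024-01-28,33.78,Dave ░
    ┃  ┃33,2024-12-18,88.12,Jack ░
    ┃  ┃37,2024-07-03,96.75,Frank░
    ┃░░┃77,2024-01-27,87.31,Carol░


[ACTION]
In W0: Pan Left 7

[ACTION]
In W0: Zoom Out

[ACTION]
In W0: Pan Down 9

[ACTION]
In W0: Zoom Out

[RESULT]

                                  
                                  
                                  
                                  
                                  
                                  
                                  
       ┏━━━━━━━━━━━━━━━━━━━━━━━━━━
       ┃ FileViewer               
       ┠──────────────────────────
       ┃age,date,score,name,email▲
    ┏━━┃25,2024-07-25,68.38,Hank █
    ┃ I┃49,2024-04-12,23.36,Alice░
    ┠──┃49,2024-05-04,98.09,Carol░
    ┃▒▒┃67,2024-06-10,12.51,Bob K░
    ┃▒▒┃62,2024-01-28,33.78,Dave ░
    ┃▒▒┃33,2024-12-18,88.12,Jack ░
    ┃▓▓┃37,2024-07-03,96.75,Frank░
    ┃▓▓┃77,2024-01-27,87.31,Carol░
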